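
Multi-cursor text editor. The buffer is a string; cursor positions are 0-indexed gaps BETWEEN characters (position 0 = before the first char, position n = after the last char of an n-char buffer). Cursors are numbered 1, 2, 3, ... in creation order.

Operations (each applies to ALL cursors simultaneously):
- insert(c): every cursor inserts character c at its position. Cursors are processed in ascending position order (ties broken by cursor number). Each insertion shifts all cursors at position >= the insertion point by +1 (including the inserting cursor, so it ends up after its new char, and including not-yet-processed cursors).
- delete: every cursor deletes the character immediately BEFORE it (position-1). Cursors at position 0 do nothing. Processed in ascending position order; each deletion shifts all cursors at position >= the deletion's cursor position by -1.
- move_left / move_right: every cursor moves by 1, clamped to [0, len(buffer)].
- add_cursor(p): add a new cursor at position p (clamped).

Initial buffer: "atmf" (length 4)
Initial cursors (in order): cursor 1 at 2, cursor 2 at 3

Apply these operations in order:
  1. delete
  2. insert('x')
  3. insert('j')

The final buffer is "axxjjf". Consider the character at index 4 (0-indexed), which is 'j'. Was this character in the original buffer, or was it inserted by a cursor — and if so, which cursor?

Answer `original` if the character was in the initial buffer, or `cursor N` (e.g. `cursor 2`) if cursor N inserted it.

Answer: cursor 2

Derivation:
After op 1 (delete): buffer="af" (len 2), cursors c1@1 c2@1, authorship ..
After op 2 (insert('x')): buffer="axxf" (len 4), cursors c1@3 c2@3, authorship .12.
After op 3 (insert('j')): buffer="axxjjf" (len 6), cursors c1@5 c2@5, authorship .1212.
Authorship (.=original, N=cursor N): . 1 2 1 2 .
Index 4: author = 2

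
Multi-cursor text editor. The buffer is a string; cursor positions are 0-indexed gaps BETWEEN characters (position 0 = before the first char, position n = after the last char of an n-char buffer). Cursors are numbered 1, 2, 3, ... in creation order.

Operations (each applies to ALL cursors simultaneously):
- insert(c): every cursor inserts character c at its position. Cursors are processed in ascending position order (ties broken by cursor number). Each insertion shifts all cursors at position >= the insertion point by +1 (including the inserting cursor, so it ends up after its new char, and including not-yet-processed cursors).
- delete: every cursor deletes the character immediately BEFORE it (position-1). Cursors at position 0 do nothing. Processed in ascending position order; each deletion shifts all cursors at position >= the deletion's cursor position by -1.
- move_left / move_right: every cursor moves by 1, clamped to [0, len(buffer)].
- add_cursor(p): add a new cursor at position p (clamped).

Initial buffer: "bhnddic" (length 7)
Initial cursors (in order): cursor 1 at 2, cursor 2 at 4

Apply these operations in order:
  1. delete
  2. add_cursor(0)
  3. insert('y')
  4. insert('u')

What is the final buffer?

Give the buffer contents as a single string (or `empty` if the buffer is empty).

After op 1 (delete): buffer="bndic" (len 5), cursors c1@1 c2@2, authorship .....
After op 2 (add_cursor(0)): buffer="bndic" (len 5), cursors c3@0 c1@1 c2@2, authorship .....
After op 3 (insert('y')): buffer="ybynydic" (len 8), cursors c3@1 c1@3 c2@5, authorship 3.1.2...
After op 4 (insert('u')): buffer="yubyunyudic" (len 11), cursors c3@2 c1@5 c2@8, authorship 33.11.22...

Answer: yubyunyudic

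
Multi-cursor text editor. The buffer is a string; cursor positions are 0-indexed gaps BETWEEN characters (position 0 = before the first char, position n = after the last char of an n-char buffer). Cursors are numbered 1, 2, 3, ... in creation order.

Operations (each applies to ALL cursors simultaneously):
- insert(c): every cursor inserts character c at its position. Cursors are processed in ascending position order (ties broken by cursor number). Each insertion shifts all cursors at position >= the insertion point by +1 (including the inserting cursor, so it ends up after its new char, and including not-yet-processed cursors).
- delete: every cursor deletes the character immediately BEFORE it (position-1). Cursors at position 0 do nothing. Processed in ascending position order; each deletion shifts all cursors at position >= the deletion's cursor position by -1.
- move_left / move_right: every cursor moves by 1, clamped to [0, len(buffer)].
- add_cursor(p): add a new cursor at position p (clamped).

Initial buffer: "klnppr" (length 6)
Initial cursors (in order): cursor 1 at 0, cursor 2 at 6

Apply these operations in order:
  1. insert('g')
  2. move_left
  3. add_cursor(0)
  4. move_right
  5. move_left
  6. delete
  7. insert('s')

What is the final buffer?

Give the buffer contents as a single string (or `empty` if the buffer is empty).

Answer: ssgklnppsg

Derivation:
After op 1 (insert('g')): buffer="gklnpprg" (len 8), cursors c1@1 c2@8, authorship 1......2
After op 2 (move_left): buffer="gklnpprg" (len 8), cursors c1@0 c2@7, authorship 1......2
After op 3 (add_cursor(0)): buffer="gklnpprg" (len 8), cursors c1@0 c3@0 c2@7, authorship 1......2
After op 4 (move_right): buffer="gklnpprg" (len 8), cursors c1@1 c3@1 c2@8, authorship 1......2
After op 5 (move_left): buffer="gklnpprg" (len 8), cursors c1@0 c3@0 c2@7, authorship 1......2
After op 6 (delete): buffer="gklnppg" (len 7), cursors c1@0 c3@0 c2@6, authorship 1.....2
After op 7 (insert('s')): buffer="ssgklnppsg" (len 10), cursors c1@2 c3@2 c2@9, authorship 131.....22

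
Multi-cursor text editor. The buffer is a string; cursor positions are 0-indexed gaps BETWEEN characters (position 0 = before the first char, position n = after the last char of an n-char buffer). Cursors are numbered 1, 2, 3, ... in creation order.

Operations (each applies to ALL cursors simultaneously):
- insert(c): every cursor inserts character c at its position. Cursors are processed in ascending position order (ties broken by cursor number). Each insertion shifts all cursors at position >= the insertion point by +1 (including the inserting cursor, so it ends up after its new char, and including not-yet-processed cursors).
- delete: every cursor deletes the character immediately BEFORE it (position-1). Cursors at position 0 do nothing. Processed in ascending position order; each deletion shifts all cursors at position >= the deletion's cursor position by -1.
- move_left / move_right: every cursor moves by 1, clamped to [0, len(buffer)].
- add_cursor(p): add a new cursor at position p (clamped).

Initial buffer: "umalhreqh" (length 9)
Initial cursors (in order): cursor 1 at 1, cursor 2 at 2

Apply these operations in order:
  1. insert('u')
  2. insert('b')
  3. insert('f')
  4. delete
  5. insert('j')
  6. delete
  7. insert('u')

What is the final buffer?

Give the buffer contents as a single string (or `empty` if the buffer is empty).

After op 1 (insert('u')): buffer="uumualhreqh" (len 11), cursors c1@2 c2@4, authorship .1.2.......
After op 2 (insert('b')): buffer="uubmubalhreqh" (len 13), cursors c1@3 c2@6, authorship .11.22.......
After op 3 (insert('f')): buffer="uubfmubfalhreqh" (len 15), cursors c1@4 c2@8, authorship .111.222.......
After op 4 (delete): buffer="uubmubalhreqh" (len 13), cursors c1@3 c2@6, authorship .11.22.......
After op 5 (insert('j')): buffer="uubjmubjalhreqh" (len 15), cursors c1@4 c2@8, authorship .111.222.......
After op 6 (delete): buffer="uubmubalhreqh" (len 13), cursors c1@3 c2@6, authorship .11.22.......
After op 7 (insert('u')): buffer="uubumubualhreqh" (len 15), cursors c1@4 c2@8, authorship .111.222.......

Answer: uubumubualhreqh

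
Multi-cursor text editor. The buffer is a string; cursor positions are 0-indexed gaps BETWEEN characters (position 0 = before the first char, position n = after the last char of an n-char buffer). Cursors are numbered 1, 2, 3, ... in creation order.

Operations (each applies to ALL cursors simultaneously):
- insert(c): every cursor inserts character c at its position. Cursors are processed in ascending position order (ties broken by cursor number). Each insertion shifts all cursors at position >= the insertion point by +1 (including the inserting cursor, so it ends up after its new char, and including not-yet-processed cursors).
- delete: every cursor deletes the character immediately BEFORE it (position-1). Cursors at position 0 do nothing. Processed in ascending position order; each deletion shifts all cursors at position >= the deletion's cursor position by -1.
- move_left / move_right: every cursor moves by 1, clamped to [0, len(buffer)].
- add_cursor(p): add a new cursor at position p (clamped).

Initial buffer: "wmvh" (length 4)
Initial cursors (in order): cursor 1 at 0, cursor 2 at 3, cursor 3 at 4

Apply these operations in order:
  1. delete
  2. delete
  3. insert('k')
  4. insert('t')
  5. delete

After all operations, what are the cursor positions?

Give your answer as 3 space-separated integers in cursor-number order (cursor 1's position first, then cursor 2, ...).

Answer: 3 3 3

Derivation:
After op 1 (delete): buffer="wm" (len 2), cursors c1@0 c2@2 c3@2, authorship ..
After op 2 (delete): buffer="" (len 0), cursors c1@0 c2@0 c3@0, authorship 
After op 3 (insert('k')): buffer="kkk" (len 3), cursors c1@3 c2@3 c3@3, authorship 123
After op 4 (insert('t')): buffer="kkkttt" (len 6), cursors c1@6 c2@6 c3@6, authorship 123123
After op 5 (delete): buffer="kkk" (len 3), cursors c1@3 c2@3 c3@3, authorship 123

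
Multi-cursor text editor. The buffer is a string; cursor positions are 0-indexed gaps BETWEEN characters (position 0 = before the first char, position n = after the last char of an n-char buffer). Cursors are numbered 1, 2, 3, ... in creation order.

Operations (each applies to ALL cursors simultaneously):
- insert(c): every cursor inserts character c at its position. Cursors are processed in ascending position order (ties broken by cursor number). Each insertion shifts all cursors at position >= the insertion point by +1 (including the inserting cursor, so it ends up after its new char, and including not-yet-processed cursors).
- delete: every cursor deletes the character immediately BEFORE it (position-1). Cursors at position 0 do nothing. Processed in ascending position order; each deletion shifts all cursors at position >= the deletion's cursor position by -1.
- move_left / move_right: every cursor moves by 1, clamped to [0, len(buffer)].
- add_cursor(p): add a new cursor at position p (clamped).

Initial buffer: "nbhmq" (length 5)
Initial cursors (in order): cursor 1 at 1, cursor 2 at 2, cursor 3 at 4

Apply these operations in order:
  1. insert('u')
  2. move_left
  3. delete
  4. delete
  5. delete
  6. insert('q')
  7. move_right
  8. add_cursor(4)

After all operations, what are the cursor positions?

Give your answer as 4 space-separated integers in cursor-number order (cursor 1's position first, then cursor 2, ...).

After op 1 (insert('u')): buffer="nubuhmuq" (len 8), cursors c1@2 c2@4 c3@7, authorship .1.2..3.
After op 2 (move_left): buffer="nubuhmuq" (len 8), cursors c1@1 c2@3 c3@6, authorship .1.2..3.
After op 3 (delete): buffer="uuhuq" (len 5), cursors c1@0 c2@1 c3@3, authorship 12.3.
After op 4 (delete): buffer="uuq" (len 3), cursors c1@0 c2@0 c3@1, authorship 23.
After op 5 (delete): buffer="uq" (len 2), cursors c1@0 c2@0 c3@0, authorship 3.
After op 6 (insert('q')): buffer="qqquq" (len 5), cursors c1@3 c2@3 c3@3, authorship 1233.
After op 7 (move_right): buffer="qqquq" (len 5), cursors c1@4 c2@4 c3@4, authorship 1233.
After op 8 (add_cursor(4)): buffer="qqquq" (len 5), cursors c1@4 c2@4 c3@4 c4@4, authorship 1233.

Answer: 4 4 4 4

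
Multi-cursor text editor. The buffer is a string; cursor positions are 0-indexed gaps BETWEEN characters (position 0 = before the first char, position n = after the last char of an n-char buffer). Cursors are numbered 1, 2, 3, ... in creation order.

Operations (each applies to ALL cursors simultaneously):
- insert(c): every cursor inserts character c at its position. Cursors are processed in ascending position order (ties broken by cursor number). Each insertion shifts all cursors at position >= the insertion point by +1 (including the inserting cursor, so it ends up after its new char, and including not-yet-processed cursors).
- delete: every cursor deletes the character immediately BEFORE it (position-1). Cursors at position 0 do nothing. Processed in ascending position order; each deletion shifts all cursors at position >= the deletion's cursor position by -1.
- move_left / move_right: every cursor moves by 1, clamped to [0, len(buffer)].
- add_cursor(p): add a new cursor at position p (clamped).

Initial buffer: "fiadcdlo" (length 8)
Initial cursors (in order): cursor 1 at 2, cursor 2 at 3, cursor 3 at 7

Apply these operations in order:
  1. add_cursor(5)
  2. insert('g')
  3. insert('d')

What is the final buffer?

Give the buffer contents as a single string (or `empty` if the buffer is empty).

Answer: figdagddcgddlgdo

Derivation:
After op 1 (add_cursor(5)): buffer="fiadcdlo" (len 8), cursors c1@2 c2@3 c4@5 c3@7, authorship ........
After op 2 (insert('g')): buffer="figagdcgdlgo" (len 12), cursors c1@3 c2@5 c4@8 c3@11, authorship ..1.2..4..3.
After op 3 (insert('d')): buffer="figdagddcgddlgdo" (len 16), cursors c1@4 c2@7 c4@11 c3@15, authorship ..11.22..44..33.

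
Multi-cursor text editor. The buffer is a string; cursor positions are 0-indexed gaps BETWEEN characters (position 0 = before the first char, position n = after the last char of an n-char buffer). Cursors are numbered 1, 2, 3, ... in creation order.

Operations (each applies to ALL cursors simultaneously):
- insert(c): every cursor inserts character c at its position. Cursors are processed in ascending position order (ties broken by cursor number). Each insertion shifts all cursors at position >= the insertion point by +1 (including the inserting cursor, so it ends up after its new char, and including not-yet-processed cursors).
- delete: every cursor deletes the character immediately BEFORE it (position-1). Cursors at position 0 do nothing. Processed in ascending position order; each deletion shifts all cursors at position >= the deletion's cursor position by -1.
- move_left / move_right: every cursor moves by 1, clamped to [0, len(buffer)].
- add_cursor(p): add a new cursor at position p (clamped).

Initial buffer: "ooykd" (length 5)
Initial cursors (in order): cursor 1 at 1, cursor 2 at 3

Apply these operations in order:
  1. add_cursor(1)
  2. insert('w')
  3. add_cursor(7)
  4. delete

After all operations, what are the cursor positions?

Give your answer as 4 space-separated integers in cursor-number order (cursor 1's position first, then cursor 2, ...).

After op 1 (add_cursor(1)): buffer="ooykd" (len 5), cursors c1@1 c3@1 c2@3, authorship .....
After op 2 (insert('w')): buffer="owwoywkd" (len 8), cursors c1@3 c3@3 c2@6, authorship .13..2..
After op 3 (add_cursor(7)): buffer="owwoywkd" (len 8), cursors c1@3 c3@3 c2@6 c4@7, authorship .13..2..
After op 4 (delete): buffer="ooyd" (len 4), cursors c1@1 c3@1 c2@3 c4@3, authorship ....

Answer: 1 3 1 3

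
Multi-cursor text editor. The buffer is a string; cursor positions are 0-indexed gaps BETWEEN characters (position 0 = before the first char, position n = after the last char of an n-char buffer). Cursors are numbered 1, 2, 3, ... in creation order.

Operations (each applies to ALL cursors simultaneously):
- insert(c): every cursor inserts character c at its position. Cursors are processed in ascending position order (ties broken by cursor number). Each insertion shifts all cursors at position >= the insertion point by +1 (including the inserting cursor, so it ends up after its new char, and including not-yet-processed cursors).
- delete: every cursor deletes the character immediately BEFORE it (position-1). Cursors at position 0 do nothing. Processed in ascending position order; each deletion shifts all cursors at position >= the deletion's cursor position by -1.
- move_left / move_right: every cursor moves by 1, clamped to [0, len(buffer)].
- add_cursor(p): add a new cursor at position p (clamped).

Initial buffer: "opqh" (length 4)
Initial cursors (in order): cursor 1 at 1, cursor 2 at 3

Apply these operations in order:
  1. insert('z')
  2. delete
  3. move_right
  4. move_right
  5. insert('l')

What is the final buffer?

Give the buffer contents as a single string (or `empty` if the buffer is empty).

Answer: opqlhl

Derivation:
After op 1 (insert('z')): buffer="ozpqzh" (len 6), cursors c1@2 c2@5, authorship .1..2.
After op 2 (delete): buffer="opqh" (len 4), cursors c1@1 c2@3, authorship ....
After op 3 (move_right): buffer="opqh" (len 4), cursors c1@2 c2@4, authorship ....
After op 4 (move_right): buffer="opqh" (len 4), cursors c1@3 c2@4, authorship ....
After op 5 (insert('l')): buffer="opqlhl" (len 6), cursors c1@4 c2@6, authorship ...1.2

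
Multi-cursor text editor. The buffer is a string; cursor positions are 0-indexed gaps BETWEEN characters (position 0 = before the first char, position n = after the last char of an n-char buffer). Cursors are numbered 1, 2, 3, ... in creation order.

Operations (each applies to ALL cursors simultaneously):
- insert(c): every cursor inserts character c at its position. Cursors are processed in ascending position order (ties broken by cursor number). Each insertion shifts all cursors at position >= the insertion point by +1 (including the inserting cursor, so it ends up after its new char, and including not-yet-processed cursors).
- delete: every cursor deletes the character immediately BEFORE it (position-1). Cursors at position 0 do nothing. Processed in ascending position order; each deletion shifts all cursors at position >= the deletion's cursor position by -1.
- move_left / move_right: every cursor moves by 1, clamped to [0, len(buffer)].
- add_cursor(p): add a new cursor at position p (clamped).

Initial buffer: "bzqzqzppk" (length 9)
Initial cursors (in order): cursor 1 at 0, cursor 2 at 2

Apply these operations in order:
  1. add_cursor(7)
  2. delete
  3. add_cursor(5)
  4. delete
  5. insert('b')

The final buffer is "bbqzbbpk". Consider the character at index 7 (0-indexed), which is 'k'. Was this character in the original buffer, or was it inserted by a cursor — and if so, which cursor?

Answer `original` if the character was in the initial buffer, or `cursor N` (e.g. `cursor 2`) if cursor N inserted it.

After op 1 (add_cursor(7)): buffer="bzqzqzppk" (len 9), cursors c1@0 c2@2 c3@7, authorship .........
After op 2 (delete): buffer="bqzqzpk" (len 7), cursors c1@0 c2@1 c3@5, authorship .......
After op 3 (add_cursor(5)): buffer="bqzqzpk" (len 7), cursors c1@0 c2@1 c3@5 c4@5, authorship .......
After op 4 (delete): buffer="qzpk" (len 4), cursors c1@0 c2@0 c3@2 c4@2, authorship ....
After op 5 (insert('b')): buffer="bbqzbbpk" (len 8), cursors c1@2 c2@2 c3@6 c4@6, authorship 12..34..
Authorship (.=original, N=cursor N): 1 2 . . 3 4 . .
Index 7: author = original

Answer: original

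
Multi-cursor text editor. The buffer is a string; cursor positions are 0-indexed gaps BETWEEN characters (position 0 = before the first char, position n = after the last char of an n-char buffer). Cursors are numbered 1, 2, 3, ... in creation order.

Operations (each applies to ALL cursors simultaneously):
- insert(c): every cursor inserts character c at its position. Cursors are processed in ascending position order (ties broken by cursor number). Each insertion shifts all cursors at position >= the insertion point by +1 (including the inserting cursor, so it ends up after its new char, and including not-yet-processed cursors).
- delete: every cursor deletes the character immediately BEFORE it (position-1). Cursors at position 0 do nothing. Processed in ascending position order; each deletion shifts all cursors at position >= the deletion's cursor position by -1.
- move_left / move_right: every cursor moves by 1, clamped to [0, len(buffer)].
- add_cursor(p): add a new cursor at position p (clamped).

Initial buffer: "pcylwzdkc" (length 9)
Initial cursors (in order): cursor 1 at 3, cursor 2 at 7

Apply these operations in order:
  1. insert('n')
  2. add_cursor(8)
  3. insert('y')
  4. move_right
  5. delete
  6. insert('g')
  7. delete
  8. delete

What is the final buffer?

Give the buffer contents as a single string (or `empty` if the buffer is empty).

Answer: pcynwzdc

Derivation:
After op 1 (insert('n')): buffer="pcynlwzdnkc" (len 11), cursors c1@4 c2@9, authorship ...1....2..
After op 2 (add_cursor(8)): buffer="pcynlwzdnkc" (len 11), cursors c1@4 c3@8 c2@9, authorship ...1....2..
After op 3 (insert('y')): buffer="pcynylwzdynykc" (len 14), cursors c1@5 c3@10 c2@12, authorship ...11....322..
After op 4 (move_right): buffer="pcynylwzdynykc" (len 14), cursors c1@6 c3@11 c2@13, authorship ...11....322..
After op 5 (delete): buffer="pcynywzdyyc" (len 11), cursors c1@5 c3@9 c2@10, authorship ...11...32.
After op 6 (insert('g')): buffer="pcynygwzdygygc" (len 14), cursors c1@6 c3@11 c2@13, authorship ...111...3322.
After op 7 (delete): buffer="pcynywzdyyc" (len 11), cursors c1@5 c3@9 c2@10, authorship ...11...32.
After op 8 (delete): buffer="pcynwzdc" (len 8), cursors c1@4 c2@7 c3@7, authorship ...1....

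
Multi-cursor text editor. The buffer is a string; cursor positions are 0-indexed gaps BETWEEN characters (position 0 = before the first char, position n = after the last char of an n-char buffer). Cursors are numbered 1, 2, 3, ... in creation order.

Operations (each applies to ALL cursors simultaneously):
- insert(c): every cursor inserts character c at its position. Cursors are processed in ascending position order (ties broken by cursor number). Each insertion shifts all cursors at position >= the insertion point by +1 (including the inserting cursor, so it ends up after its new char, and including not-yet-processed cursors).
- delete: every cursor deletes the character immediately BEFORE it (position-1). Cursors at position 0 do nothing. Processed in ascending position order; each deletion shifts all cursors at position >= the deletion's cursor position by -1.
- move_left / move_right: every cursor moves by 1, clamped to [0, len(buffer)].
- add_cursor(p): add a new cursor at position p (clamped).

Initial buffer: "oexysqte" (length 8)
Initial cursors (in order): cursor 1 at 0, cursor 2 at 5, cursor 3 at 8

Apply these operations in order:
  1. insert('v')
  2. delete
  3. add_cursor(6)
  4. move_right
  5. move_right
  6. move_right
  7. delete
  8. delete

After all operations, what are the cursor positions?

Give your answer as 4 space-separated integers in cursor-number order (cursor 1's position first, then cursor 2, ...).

After op 1 (insert('v')): buffer="voexysvqtev" (len 11), cursors c1@1 c2@7 c3@11, authorship 1.....2...3
After op 2 (delete): buffer="oexysqte" (len 8), cursors c1@0 c2@5 c3@8, authorship ........
After op 3 (add_cursor(6)): buffer="oexysqte" (len 8), cursors c1@0 c2@5 c4@6 c3@8, authorship ........
After op 4 (move_right): buffer="oexysqte" (len 8), cursors c1@1 c2@6 c4@7 c3@8, authorship ........
After op 5 (move_right): buffer="oexysqte" (len 8), cursors c1@2 c2@7 c3@8 c4@8, authorship ........
After op 6 (move_right): buffer="oexysqte" (len 8), cursors c1@3 c2@8 c3@8 c4@8, authorship ........
After op 7 (delete): buffer="oeys" (len 4), cursors c1@2 c2@4 c3@4 c4@4, authorship ....
After op 8 (delete): buffer="" (len 0), cursors c1@0 c2@0 c3@0 c4@0, authorship 

Answer: 0 0 0 0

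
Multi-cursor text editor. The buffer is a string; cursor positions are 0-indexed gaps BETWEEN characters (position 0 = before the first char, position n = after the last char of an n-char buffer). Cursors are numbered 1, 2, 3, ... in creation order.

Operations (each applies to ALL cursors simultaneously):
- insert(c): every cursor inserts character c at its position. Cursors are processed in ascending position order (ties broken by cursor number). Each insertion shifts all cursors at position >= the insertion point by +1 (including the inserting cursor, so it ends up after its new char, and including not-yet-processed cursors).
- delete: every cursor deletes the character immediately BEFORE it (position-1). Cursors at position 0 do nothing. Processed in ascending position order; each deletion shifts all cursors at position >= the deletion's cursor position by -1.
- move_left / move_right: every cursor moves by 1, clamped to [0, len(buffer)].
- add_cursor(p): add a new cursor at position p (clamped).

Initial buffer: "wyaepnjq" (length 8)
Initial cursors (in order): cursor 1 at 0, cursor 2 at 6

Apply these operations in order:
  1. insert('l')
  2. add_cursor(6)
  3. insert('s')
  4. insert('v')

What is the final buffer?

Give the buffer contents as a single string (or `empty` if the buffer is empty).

After op 1 (insert('l')): buffer="lwyaepnljq" (len 10), cursors c1@1 c2@8, authorship 1......2..
After op 2 (add_cursor(6)): buffer="lwyaepnljq" (len 10), cursors c1@1 c3@6 c2@8, authorship 1......2..
After op 3 (insert('s')): buffer="lswyaepsnlsjq" (len 13), cursors c1@2 c3@8 c2@11, authorship 11.....3.22..
After op 4 (insert('v')): buffer="lsvwyaepsvnlsvjq" (len 16), cursors c1@3 c3@10 c2@14, authorship 111.....33.222..

Answer: lsvwyaepsvnlsvjq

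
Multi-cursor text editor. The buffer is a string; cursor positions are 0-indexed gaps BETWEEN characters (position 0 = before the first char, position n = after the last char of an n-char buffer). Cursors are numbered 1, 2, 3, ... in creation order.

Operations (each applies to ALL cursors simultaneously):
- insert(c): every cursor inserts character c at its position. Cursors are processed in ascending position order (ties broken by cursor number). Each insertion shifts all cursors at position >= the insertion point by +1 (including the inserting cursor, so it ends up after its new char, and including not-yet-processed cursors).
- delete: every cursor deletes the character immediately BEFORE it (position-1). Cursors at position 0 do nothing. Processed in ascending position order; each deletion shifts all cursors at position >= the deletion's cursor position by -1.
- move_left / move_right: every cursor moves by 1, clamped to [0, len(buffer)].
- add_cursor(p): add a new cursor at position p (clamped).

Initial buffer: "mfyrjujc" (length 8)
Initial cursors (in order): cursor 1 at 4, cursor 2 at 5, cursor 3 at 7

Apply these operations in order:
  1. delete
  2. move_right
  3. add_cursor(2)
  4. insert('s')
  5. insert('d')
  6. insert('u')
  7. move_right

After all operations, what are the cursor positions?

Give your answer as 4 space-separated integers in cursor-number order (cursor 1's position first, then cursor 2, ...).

After op 1 (delete): buffer="mfyuc" (len 5), cursors c1@3 c2@3 c3@4, authorship .....
After op 2 (move_right): buffer="mfyuc" (len 5), cursors c1@4 c2@4 c3@5, authorship .....
After op 3 (add_cursor(2)): buffer="mfyuc" (len 5), cursors c4@2 c1@4 c2@4 c3@5, authorship .....
After op 4 (insert('s')): buffer="mfsyusscs" (len 9), cursors c4@3 c1@7 c2@7 c3@9, authorship ..4..12.3
After op 5 (insert('d')): buffer="mfsdyussddcsd" (len 13), cursors c4@4 c1@10 c2@10 c3@13, authorship ..44..1212.33
After op 6 (insert('u')): buffer="mfsduyussdduucsdu" (len 17), cursors c4@5 c1@13 c2@13 c3@17, authorship ..444..121212.333
After op 7 (move_right): buffer="mfsduyussdduucsdu" (len 17), cursors c4@6 c1@14 c2@14 c3@17, authorship ..444..121212.333

Answer: 14 14 17 6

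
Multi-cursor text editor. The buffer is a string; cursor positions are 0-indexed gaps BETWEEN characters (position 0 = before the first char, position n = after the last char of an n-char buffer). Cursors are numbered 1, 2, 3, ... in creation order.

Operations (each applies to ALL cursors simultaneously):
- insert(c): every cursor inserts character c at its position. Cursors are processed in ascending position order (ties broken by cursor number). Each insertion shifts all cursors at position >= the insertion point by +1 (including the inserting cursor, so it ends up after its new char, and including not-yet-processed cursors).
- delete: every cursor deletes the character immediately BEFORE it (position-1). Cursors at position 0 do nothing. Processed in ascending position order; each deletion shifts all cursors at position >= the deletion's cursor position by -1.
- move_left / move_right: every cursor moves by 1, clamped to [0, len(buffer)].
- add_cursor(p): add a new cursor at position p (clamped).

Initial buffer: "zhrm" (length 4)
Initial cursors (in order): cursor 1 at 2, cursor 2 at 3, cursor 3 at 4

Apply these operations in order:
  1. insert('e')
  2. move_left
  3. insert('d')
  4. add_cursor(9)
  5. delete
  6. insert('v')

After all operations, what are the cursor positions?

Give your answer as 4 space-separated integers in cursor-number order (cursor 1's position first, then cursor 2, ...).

Answer: 3 6 9 9

Derivation:
After op 1 (insert('e')): buffer="zhereme" (len 7), cursors c1@3 c2@5 c3@7, authorship ..1.2.3
After op 2 (move_left): buffer="zhereme" (len 7), cursors c1@2 c2@4 c3@6, authorship ..1.2.3
After op 3 (insert('d')): buffer="zhderdemde" (len 10), cursors c1@3 c2@6 c3@9, authorship ..11.22.33
After op 4 (add_cursor(9)): buffer="zhderdemde" (len 10), cursors c1@3 c2@6 c3@9 c4@9, authorship ..11.22.33
After op 5 (delete): buffer="zheree" (len 6), cursors c1@2 c2@4 c3@5 c4@5, authorship ..1.23
After op 6 (insert('v')): buffer="zhvervevve" (len 10), cursors c1@3 c2@6 c3@9 c4@9, authorship ..11.22343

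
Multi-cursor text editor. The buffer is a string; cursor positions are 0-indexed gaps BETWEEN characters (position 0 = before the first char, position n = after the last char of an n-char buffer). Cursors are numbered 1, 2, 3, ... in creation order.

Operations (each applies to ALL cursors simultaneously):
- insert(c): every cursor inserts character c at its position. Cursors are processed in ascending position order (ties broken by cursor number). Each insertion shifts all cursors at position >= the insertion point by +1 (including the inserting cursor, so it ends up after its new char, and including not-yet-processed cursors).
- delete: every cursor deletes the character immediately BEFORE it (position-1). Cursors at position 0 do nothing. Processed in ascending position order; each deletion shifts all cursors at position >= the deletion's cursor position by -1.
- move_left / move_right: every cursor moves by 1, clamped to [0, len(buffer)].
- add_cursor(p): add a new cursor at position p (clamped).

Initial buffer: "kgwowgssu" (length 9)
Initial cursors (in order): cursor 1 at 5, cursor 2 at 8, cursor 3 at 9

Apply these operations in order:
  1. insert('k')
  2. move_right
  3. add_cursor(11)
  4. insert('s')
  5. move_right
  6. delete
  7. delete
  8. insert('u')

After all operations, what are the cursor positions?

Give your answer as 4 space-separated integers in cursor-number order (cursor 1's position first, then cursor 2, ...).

Answer: 8 12 12 12

Derivation:
After op 1 (insert('k')): buffer="kgwowkgsskuk" (len 12), cursors c1@6 c2@10 c3@12, authorship .....1...2.3
After op 2 (move_right): buffer="kgwowkgsskuk" (len 12), cursors c1@7 c2@11 c3@12, authorship .....1...2.3
After op 3 (add_cursor(11)): buffer="kgwowkgsskuk" (len 12), cursors c1@7 c2@11 c4@11 c3@12, authorship .....1...2.3
After op 4 (insert('s')): buffer="kgwowkgssskussks" (len 16), cursors c1@8 c2@14 c4@14 c3@16, authorship .....1.1..2.2433
After op 5 (move_right): buffer="kgwowkgssskussks" (len 16), cursors c1@9 c2@15 c4@15 c3@16, authorship .....1.1..2.2433
After op 6 (delete): buffer="kgwowkgsskus" (len 12), cursors c1@8 c2@12 c3@12 c4@12, authorship .....1.1.2.2
After op 7 (delete): buffer="kgwowkgs" (len 8), cursors c1@7 c2@8 c3@8 c4@8, authorship .....1..
After op 8 (insert('u')): buffer="kgwowkgusuuu" (len 12), cursors c1@8 c2@12 c3@12 c4@12, authorship .....1.1.234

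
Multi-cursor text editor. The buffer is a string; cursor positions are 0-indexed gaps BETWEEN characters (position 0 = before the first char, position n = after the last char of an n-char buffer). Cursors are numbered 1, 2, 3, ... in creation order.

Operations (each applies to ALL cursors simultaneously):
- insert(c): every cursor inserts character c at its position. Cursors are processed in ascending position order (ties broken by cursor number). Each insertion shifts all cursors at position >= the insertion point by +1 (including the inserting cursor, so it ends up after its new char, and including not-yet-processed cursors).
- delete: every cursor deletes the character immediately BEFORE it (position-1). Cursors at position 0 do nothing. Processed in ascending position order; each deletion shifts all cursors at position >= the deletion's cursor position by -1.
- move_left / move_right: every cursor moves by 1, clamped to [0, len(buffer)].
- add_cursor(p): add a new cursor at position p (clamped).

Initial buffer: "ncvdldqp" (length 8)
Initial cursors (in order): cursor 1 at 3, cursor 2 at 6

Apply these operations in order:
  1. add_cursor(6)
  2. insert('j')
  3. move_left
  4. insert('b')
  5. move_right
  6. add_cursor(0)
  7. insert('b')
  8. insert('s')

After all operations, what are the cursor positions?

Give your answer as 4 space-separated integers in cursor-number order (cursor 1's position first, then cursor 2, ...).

After op 1 (add_cursor(6)): buffer="ncvdldqp" (len 8), cursors c1@3 c2@6 c3@6, authorship ........
After op 2 (insert('j')): buffer="ncvjdldjjqp" (len 11), cursors c1@4 c2@9 c3@9, authorship ...1...23..
After op 3 (move_left): buffer="ncvjdldjjqp" (len 11), cursors c1@3 c2@8 c3@8, authorship ...1...23..
After op 4 (insert('b')): buffer="ncvbjdldjbbjqp" (len 14), cursors c1@4 c2@11 c3@11, authorship ...11...2233..
After op 5 (move_right): buffer="ncvbjdldjbbjqp" (len 14), cursors c1@5 c2@12 c3@12, authorship ...11...2233..
After op 6 (add_cursor(0)): buffer="ncvbjdldjbbjqp" (len 14), cursors c4@0 c1@5 c2@12 c3@12, authorship ...11...2233..
After op 7 (insert('b')): buffer="bncvbjbdldjbbjbbqp" (len 18), cursors c4@1 c1@7 c2@16 c3@16, authorship 4...111...223323..
After op 8 (insert('s')): buffer="bsncvbjbsdldjbbjbbssqp" (len 22), cursors c4@2 c1@9 c2@20 c3@20, authorship 44...1111...22332323..

Answer: 9 20 20 2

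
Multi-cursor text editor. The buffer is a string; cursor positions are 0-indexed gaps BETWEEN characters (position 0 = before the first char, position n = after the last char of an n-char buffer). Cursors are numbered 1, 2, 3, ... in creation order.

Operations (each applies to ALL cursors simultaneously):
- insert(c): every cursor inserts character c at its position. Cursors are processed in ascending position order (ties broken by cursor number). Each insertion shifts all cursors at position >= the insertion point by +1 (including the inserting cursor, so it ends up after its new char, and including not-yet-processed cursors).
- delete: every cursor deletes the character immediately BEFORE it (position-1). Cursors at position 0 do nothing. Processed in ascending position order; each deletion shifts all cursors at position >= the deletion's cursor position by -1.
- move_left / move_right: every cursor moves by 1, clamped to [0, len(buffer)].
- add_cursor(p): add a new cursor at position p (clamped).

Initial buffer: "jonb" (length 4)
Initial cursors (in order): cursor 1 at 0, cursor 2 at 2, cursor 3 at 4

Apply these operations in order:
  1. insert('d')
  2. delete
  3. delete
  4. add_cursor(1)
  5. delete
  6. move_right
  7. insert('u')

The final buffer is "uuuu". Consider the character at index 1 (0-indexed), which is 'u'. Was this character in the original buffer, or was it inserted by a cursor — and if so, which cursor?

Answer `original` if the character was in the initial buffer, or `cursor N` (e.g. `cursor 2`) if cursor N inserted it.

After op 1 (insert('d')): buffer="djodnbd" (len 7), cursors c1@1 c2@4 c3@7, authorship 1..2..3
After op 2 (delete): buffer="jonb" (len 4), cursors c1@0 c2@2 c3@4, authorship ....
After op 3 (delete): buffer="jn" (len 2), cursors c1@0 c2@1 c3@2, authorship ..
After op 4 (add_cursor(1)): buffer="jn" (len 2), cursors c1@0 c2@1 c4@1 c3@2, authorship ..
After op 5 (delete): buffer="" (len 0), cursors c1@0 c2@0 c3@0 c4@0, authorship 
After op 6 (move_right): buffer="" (len 0), cursors c1@0 c2@0 c3@0 c4@0, authorship 
After op 7 (insert('u')): buffer="uuuu" (len 4), cursors c1@4 c2@4 c3@4 c4@4, authorship 1234
Authorship (.=original, N=cursor N): 1 2 3 4
Index 1: author = 2

Answer: cursor 2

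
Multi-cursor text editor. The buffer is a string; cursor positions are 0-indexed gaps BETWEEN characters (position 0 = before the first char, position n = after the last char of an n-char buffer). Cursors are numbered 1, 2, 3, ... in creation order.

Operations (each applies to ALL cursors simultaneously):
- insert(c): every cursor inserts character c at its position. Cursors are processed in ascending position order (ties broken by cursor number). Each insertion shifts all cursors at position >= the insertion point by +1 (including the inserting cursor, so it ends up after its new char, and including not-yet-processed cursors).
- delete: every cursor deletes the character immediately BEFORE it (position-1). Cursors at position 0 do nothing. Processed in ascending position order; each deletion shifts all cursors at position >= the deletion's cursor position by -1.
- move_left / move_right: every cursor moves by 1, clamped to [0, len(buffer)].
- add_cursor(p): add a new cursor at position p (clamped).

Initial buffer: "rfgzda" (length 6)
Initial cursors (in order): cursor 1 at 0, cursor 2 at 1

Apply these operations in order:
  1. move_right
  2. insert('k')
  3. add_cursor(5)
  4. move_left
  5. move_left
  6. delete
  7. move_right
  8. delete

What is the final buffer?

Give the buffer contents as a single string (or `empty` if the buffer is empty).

Answer: gzda

Derivation:
After op 1 (move_right): buffer="rfgzda" (len 6), cursors c1@1 c2@2, authorship ......
After op 2 (insert('k')): buffer="rkfkgzda" (len 8), cursors c1@2 c2@4, authorship .1.2....
After op 3 (add_cursor(5)): buffer="rkfkgzda" (len 8), cursors c1@2 c2@4 c3@5, authorship .1.2....
After op 4 (move_left): buffer="rkfkgzda" (len 8), cursors c1@1 c2@3 c3@4, authorship .1.2....
After op 5 (move_left): buffer="rkfkgzda" (len 8), cursors c1@0 c2@2 c3@3, authorship .1.2....
After op 6 (delete): buffer="rkgzda" (len 6), cursors c1@0 c2@1 c3@1, authorship .2....
After op 7 (move_right): buffer="rkgzda" (len 6), cursors c1@1 c2@2 c3@2, authorship .2....
After op 8 (delete): buffer="gzda" (len 4), cursors c1@0 c2@0 c3@0, authorship ....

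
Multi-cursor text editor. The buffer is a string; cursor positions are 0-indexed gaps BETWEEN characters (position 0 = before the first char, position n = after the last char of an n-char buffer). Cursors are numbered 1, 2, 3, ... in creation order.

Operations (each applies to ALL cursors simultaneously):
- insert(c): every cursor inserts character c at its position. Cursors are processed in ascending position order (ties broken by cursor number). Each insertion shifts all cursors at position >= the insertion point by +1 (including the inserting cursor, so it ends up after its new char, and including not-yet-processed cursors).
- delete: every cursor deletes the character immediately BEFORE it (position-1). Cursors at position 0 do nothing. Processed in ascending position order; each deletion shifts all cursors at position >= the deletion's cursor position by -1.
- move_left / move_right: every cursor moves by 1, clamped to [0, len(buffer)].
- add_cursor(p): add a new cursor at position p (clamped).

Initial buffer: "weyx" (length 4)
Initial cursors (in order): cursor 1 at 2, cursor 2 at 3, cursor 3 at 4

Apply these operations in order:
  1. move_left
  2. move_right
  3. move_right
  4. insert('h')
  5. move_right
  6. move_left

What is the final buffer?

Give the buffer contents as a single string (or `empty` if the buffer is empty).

Answer: weyhxhh

Derivation:
After op 1 (move_left): buffer="weyx" (len 4), cursors c1@1 c2@2 c3@3, authorship ....
After op 2 (move_right): buffer="weyx" (len 4), cursors c1@2 c2@3 c3@4, authorship ....
After op 3 (move_right): buffer="weyx" (len 4), cursors c1@3 c2@4 c3@4, authorship ....
After op 4 (insert('h')): buffer="weyhxhh" (len 7), cursors c1@4 c2@7 c3@7, authorship ...1.23
After op 5 (move_right): buffer="weyhxhh" (len 7), cursors c1@5 c2@7 c3@7, authorship ...1.23
After op 6 (move_left): buffer="weyhxhh" (len 7), cursors c1@4 c2@6 c3@6, authorship ...1.23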